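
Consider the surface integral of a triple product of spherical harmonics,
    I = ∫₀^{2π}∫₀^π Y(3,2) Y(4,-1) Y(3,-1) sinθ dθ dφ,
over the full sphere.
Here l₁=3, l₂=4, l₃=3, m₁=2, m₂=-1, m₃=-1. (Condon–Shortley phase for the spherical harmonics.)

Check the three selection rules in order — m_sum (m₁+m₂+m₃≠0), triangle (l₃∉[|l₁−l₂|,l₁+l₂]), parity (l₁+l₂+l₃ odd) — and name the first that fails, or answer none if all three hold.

Σmᵢ = 0  ✓
l₃∈[|l₁−l₂|,l₁+l₂]=[1,7], have l₃=3  ✓
Σlᵢ = 10 ⇒ even  ✓

none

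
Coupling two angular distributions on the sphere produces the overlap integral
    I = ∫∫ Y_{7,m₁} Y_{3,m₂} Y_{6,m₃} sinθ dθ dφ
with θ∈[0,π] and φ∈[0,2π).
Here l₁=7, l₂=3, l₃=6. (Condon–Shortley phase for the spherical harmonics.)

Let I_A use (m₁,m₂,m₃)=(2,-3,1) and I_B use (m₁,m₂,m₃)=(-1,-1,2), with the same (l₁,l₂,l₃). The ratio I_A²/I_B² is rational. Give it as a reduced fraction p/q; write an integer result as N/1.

Shared (l₁,l₂,l₃)=(7,3,6): N and (l;000)² cancel in I_A²/I_B².
A: Δ = 4!·10!·2!/17! = 1/2042040; Racah Σ t=0..0: t=0:+1/691200 = 1/691200; ⇒ 3j(7 3 6; 2 -3 1)² = 189/9724, sgn -1
B: Δ = 4!·10!·2!/17! = 1/2042040; Racah Σ t=0..2: t=0:+1/3870720 t=1:−1/181440 t=2:+1/138240 = 23/11612160; ⇒ 3j(7 3 6; -1 -1 2)² = 529/204204, sgn +1
I_A²/I_B² = (189/9724)/(529/204204) = 3969/529

3969/529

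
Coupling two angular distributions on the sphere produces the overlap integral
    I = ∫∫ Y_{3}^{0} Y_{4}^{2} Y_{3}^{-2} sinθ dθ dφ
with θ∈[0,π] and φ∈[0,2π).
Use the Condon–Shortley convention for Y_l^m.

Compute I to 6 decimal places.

-0.044418

Rules hold: Σm=0, L=10 even, 1≤3≤7.
N = 7·9·7 = 441
Δ = 4!·2!·4!/11! = 1/34650
Racah Σ t=1..3: t=1:−1/72 t=2:+1/16 t=3:−1/72 = 5/144
⇒ 3j(3 4 3; 0 0 0)² = 2/77, sgn -1
Racah Σ t=2..3: t=2:+1/96 t=3:−1/72 = -1/288
⇒ 3j(3 4 3; 0 2 -2)² = 1/462, sgn +1
4πI² = N·(3j₀)²·(3jₘ)² = 3/121
I = -1·√(0.0247934/4π) = -0.04441841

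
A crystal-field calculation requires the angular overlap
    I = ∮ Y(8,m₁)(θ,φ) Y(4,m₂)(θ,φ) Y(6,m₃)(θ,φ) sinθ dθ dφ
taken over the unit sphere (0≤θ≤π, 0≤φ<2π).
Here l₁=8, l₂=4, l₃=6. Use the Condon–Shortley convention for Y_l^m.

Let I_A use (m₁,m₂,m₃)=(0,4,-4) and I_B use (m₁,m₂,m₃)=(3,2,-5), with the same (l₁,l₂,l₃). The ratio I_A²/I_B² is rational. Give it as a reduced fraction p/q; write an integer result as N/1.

11760/64009

Same 8,4,6: normalisation and zero-m 3j drop out of the ratio.
A: Δ: 6! 10! 2! / 19! → 1/23279256; sum: t=6:+1/116121600 = 1/116121600; 3j²(8 4 6; 0 4 -4) = Δ·Π!·Σ² = 70/46189  (sign +1)
B: Δ: 6! 10! 2! / 19! → 1/23279256; sum: t=4:+1/34836480 t=5:−1/435456000 = 23/870912000; 3j²(8 4 6; 3 2 -5) = Δ·Π!·Σ² = 5819/705432  (sign -1)
I_A²/I_B² = (70/46189)/(5819/705432) = 11760/64009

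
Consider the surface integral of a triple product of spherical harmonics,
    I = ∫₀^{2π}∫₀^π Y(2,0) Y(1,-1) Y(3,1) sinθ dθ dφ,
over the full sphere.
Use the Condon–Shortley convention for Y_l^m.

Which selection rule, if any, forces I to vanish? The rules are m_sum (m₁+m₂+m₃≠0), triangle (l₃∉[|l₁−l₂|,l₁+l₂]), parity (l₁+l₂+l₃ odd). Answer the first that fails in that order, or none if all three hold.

azimuthal sum: 0 − 1 + 1 = 0  ✓
1 ≤ 3 ≤ 3 (triangle on l)  ✓
L = 2 + 1 + 3 = 6 (even)  ✓

none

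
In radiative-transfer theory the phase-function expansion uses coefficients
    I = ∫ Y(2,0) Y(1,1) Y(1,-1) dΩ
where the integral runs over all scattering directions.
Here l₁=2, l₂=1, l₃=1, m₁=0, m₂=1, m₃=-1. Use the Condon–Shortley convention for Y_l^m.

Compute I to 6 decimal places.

Checks pass: Σm=0; 4 even; l₃=1∈[1,3].
(2·2+1)(2·1+1)(2·1+1) = 45
Δ: 2! 2! 0! / 5! → 1/30
sum: t=1:−1/1 = -1/1
3j²(2 1 1; 0 0 0) = Δ·Π!·Σ² = 2/15  (sign +1)
sum: t=2:+1/4 = 1/4
3j²(2 1 1; 0 1 -1) = Δ·Π!·Σ² = 1/30  (sign +1)
combine: 4πI² = 45·2/15·1/30 = 1/5
take √, sign +1: I = 0.12615663

0.126157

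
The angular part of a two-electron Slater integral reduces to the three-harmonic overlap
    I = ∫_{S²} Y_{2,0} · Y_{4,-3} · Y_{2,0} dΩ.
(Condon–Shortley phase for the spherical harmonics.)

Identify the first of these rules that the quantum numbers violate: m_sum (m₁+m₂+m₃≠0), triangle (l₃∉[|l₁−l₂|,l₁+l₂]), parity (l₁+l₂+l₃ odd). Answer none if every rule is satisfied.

m_sum

azimuthal sum: 0 − 3 + 0 = -3  ✗
2 ≤ 2 ≤ 6 (triangle on l)
L = 2 + 4 + 2 = 8 (even)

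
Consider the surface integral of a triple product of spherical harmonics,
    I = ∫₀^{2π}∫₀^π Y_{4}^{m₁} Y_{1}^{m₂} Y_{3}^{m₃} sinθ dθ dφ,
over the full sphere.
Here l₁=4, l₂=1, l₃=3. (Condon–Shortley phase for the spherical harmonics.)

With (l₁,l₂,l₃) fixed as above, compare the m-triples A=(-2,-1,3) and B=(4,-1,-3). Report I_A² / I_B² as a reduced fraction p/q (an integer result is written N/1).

Shared (l₁,l₂,l₃)=(4,1,3): N and (l;000)² cancel in I_A²/I_B².
A: Δ = 2!·6!·0!/9! = 1/252; Racah Σ t=0..0: t=0:+1/1440 = 1/1440; ⇒ 3j(4 1 3; -2 -1 3)² = 1/252, sgn +1
B: Δ = 2!·6!·0!/9! = 1/252; Racah Σ t=0..0: t=0:+1/1440 = 1/1440; ⇒ 3j(4 1 3; 4 -1 -3)² = 1/9, sgn +1
I_A²/I_B² = (1/252)/(1/9) = 1/28

1/28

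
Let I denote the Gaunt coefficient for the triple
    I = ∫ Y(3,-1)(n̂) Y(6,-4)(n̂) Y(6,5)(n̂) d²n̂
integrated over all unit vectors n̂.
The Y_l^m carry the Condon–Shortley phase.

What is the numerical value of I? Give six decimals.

L=15 odd ⇒ parity kills the (l;000) factor ⇒ I = 0

0.000000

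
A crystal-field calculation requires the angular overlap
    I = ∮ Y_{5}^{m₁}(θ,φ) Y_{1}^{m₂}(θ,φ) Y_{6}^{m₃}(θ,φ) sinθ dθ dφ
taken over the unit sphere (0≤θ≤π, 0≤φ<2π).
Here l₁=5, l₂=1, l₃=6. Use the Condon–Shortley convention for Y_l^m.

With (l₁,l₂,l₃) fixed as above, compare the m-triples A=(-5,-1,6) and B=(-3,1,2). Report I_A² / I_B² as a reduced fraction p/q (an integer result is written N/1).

Shared (l₁,l₂,l₃)=(5,1,6): N and (l;000)² cancel in I_A²/I_B².
A: Δ = 0!·10!·2!/13! = 1/858; Racah Σ t=0..0: t=0:+1/7257600 = 1/7257600; ⇒ 3j(5 1 6; -5 -1 6)² = 1/13, sgn +1
B: Δ = 0!·10!·2!/13! = 1/858; Racah Σ t=0..0: t=0:+1/161280 = 1/161280; ⇒ 3j(5 1 6; -3 1 2)² = 1/143, sgn +1
I_A²/I_B² = (1/13)/(1/143) = 11/1

11/1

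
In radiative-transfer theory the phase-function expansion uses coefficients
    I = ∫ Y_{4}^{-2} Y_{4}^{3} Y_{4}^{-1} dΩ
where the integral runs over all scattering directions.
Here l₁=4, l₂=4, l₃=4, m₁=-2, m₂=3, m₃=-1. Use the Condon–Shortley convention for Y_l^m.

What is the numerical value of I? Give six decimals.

-0.063661

Rules hold: Σm=0, L=12 even, 0≤4≤8.
N = 9·9·9 = 729
Δ = 4!·4!·4!/13! = 1/450450
Racah Σ t=0..4: t=0:+1/13824 t=1:−1/216 t=2:+1/64 t=3:−1/216 t=4:+1/13824 = 5/768
⇒ 3j(4 4 4; 0 0 0)² = 18/1001, sgn +1
Racah Σ t=3..4: t=3:−1/864 t=4:+1/576 = 1/1728
⇒ 3j(4 4 4; -2 3 -1)² = 5/1287, sgn -1
4πI² = N·(3j₀)²·(3jₘ)² = 7290/143143
I = -1·√(0.0509281/4π) = -0.06366105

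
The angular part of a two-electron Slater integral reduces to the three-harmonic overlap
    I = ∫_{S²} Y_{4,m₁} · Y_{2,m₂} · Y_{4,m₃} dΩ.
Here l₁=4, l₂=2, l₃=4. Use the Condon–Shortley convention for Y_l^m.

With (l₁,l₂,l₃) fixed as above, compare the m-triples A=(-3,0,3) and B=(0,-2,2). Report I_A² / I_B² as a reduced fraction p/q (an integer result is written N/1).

Same 4,2,4: normalisation and zero-m 3j drop out of the ratio.
A: Δ: 2! 6! 2! / 11! → 1/13860; sum: t=1:−1/720 t=2:+1/480 = 1/1440; 3j²(4 2 4; -3 0 3) = Δ·Π!·Σ² = 7/1980  (sign -1)
B: Δ: 2! 6! 2! / 11! → 1/13860; sum: t=0:+1/192 = 1/192; 3j²(4 2 4; 0 -2 2) = Δ·Π!·Σ² = 3/77  (sign +1)
I_A²/I_B² = (7/1980)/(3/77) = 49/540

49/540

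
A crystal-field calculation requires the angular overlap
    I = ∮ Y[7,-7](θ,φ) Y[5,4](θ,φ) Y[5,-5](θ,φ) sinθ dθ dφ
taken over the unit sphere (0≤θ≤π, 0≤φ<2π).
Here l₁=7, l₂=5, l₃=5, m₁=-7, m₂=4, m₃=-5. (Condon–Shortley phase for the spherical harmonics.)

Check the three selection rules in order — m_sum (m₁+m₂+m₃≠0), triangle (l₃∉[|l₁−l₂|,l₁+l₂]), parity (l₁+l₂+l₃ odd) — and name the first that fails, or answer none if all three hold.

Σmᵢ = -8  ✗
l₃∈[|l₁−l₂|,l₁+l₂]=[2,12], have l₃=5
Σlᵢ = 17 ⇒ odd

m_sum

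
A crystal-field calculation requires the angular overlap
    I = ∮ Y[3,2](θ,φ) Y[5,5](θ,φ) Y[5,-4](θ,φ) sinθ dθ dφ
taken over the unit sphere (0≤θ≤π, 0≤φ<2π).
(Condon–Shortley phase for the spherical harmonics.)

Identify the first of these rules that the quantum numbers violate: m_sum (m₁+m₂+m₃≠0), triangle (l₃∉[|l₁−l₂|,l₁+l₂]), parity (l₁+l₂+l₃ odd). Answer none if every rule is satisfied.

m_sum

azimuthal sum: 2 + 5 − 4 = 3  ✗
2 ≤ 5 ≤ 8 (triangle on l)
L = 3 + 5 + 5 = 13 (odd)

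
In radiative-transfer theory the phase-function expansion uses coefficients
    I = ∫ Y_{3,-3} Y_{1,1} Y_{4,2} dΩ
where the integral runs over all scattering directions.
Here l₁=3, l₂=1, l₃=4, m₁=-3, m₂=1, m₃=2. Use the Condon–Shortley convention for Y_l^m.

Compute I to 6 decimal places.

Checks pass: Σm=0; 8 even; l₃=4∈[2,4].
(2·3+1)(2·1+1)(2·4+1) = 189
Δ: 0! 6! 2! / 9! → 1/252
sum: t=0:+1/36 = 1/36
3j²(3 1 4; 0 0 0) = Δ·Π!·Σ² = 4/63  (sign +1)
sum: t=0:+1/1440 = 1/1440
3j²(3 1 4; -3 1 2) = Δ·Π!·Σ² = 1/252  (sign +1)
combine: 4πI² = 189·4/63·1/252 = 1/21
take √, sign +1: I = 0.06155813

0.061558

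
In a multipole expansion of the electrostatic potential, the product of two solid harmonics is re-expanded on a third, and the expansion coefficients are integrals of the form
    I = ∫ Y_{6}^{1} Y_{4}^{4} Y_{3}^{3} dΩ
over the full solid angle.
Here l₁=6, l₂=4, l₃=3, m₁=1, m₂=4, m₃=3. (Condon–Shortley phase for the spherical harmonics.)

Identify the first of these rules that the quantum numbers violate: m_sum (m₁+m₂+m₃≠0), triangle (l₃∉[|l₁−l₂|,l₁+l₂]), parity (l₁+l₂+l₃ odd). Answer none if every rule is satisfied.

Σmᵢ = 8  ✗
l₃∈[|l₁−l₂|,l₁+l₂]=[2,10], have l₃=3
Σlᵢ = 13 ⇒ odd

m_sum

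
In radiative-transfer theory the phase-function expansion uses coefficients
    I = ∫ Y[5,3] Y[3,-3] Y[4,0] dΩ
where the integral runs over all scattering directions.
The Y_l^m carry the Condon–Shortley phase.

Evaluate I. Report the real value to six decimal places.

0.196280

Rules hold: Σm=0, L=12 even, 2≤4≤8.
N = 11·7·9 = 693
Δ = 4!·6!·2!/13! = 1/180180
Racah Σ t=1..3: t=1:−1/576 t=2:+1/144 t=3:−1/576 = 1/288
⇒ 3j(5 3 4; 0 0 0)² = 20/1001, sgn +1
Racah Σ t=0..0: t=0:+1/2304 = 1/2304
⇒ 3j(5 3 4; 3 -3 0)² = 5/143, sgn +1
4πI² = N·(3j₀)²·(3jₘ)² = 900/1859
I = +1·√(0.484131/4π) = 0.19628026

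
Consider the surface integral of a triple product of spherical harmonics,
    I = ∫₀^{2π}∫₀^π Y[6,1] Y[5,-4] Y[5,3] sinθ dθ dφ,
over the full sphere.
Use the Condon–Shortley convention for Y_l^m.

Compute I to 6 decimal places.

Checks pass: Σm=0; 16 even; l₃=5∈[1,11].
(2·6+1)(2·5+1)(2·5+1) = 1573
Δ: 6! 6! 4! / 17! → 1/28588560
sum: t=1:−1/345600 t=2:+1/13824 t=3:−1/5184 t=4:+1/13824 t=5:−1/345600 = -7/129600
3j²(6 5 5; 0 0 0) = Δ·Π!·Σ² = 80/7293  (sign +1)
sum: t=0:+1/518400 t=1:−1/138240 = -11/2073600
3j²(6 5 5; 1 -4 3) = Δ·Π!·Σ² = 77/4420  (sign -1)
combine: 4πI² = 1573·80/7293·77/4420 = 3388/11271
take √, sign -1: I = -0.15466268

-0.154663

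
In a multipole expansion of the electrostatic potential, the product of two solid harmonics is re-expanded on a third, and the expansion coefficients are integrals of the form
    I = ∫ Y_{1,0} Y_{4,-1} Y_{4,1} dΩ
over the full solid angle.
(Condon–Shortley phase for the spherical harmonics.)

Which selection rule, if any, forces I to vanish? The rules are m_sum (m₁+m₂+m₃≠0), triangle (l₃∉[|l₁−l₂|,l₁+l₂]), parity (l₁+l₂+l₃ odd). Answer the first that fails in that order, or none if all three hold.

m₁+m₂+m₃ = 0 − 1 + 1 = 0  ✓
triangle: |1−4|=3 ≤ l₃=4 ≤ 1+4=5  ✓
parity: l₁+l₂+l₃ = 9 is odd  ✗

parity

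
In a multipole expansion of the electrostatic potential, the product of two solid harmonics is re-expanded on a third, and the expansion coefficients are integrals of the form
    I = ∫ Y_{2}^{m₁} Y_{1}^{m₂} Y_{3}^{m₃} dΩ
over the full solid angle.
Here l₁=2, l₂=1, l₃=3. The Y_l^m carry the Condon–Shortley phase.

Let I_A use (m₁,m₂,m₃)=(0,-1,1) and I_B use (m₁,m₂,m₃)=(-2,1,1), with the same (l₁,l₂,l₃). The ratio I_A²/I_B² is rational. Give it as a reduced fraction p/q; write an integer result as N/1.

l's match ⇒ only the (l;m) 3-j factors differ between A and B.
A: triangle coeff Δ(2,1,3) = 1/105; Σ_t [0,0]: t=0:+1/8 = 1/8; (3j)²=2/35 [(2 1 3; 0 -1 1)], sign=+1
B: triangle coeff Δ(2,1,3) = 1/105; Σ_t [0,0]: t=0:+1/48 = 1/48; (3j)²=1/105 [(2 1 3; -2 1 1)], sign=+1
I_A²/I_B² = (2/35)/(1/105) = 6/1

6/1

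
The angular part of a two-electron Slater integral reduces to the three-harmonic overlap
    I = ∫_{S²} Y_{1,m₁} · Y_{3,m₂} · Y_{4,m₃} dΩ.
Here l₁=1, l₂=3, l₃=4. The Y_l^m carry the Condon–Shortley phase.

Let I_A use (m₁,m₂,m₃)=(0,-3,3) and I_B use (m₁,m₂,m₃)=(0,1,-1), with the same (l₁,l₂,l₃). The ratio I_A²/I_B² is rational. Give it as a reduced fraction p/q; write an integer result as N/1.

7/15

Same 1,3,4: normalisation and zero-m 3j drop out of the ratio.
A: Δ: 0! 2! 6! / 9! → 1/252; sum: t=0:+1/720 = 1/720; 3j²(1 3 4; 0 -3 3) = Δ·Π!·Σ² = 1/36  (sign -1)
B: Δ: 0! 2! 6! / 9! → 1/252; sum: t=0:+1/48 = 1/48; 3j²(1 3 4; 0 1 -1) = Δ·Π!·Σ² = 5/84  (sign -1)
I_A²/I_B² = (1/36)/(5/84) = 7/15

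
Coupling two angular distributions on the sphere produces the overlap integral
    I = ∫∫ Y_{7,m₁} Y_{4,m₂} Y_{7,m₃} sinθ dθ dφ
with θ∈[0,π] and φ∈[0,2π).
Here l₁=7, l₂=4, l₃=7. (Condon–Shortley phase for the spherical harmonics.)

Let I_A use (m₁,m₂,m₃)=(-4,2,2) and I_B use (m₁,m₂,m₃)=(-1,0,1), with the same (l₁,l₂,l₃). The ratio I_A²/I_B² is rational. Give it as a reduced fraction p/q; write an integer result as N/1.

1375/42849

Same 7,4,7: normalisation and zero-m 3j drop out of the ratio.
A: Δ: 4! 10! 4! / 19! → 1/58198140; sum: t=2:+1/34836480 t=3:−1/2903040 t=4:+1/2903040 = 1/34836480; 3j²(7 4 7; -4 2 2) = Δ·Π!·Σ² = 25/117572  (sign -1)
B: Δ: 4! 10! 4! / 19! → 1/58198140; sum: t=0:+1/46448640 t=1:−1/1088640 t=2:+1/276480 t=3:−1/518400 t=4:+1/9953280 = 23/25804800; 3j²(7 4 7; -1 0 1) = Δ·Π!·Σ² = 42849/6466460  (sign +1)
I_A²/I_B² = (25/117572)/(42849/6466460) = 1375/42849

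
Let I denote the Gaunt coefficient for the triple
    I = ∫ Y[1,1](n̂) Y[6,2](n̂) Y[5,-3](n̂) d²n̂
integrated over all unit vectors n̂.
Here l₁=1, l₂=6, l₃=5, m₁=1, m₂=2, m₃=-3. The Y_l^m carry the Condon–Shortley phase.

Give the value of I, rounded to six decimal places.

0.100084

Rules hold: Σm=0, L=12 even, 5≤5≤7.
N = 3·13·11 = 429
Δ = 2!·0!·10!/13! = 1/858
Racah Σ t=1..1: t=1:−1/14400 = -1/14400
⇒ 3j(1 6 5; 0 0 0)² = 6/143, sgn +1
Racah Σ t=0..0: t=0:+1/161280 = 1/161280
⇒ 3j(1 6 5; 1 2 -3)² = 1/143, sgn +1
4πI² = N·(3j₀)²·(3jₘ)² = 18/143
I = +1·√(0.125874/4π) = 0.10008369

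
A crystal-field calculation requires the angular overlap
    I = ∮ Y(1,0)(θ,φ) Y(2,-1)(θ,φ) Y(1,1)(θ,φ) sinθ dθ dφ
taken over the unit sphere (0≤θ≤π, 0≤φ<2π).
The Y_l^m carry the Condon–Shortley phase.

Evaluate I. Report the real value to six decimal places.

Rules hold: Σm=0, L=4 even, 1≤1≤3.
N = 3·5·3 = 45
Δ = 2!·0!·2!/5! = 1/30
Racah Σ t=1..1: t=1:−1/1 = -1/1
⇒ 3j(1 2 1; 0 0 0)² = 2/15, sgn +1
Racah Σ t=1..1: t=1:−1/2 = -1/2
⇒ 3j(1 2 1; 0 -1 1)² = 1/10, sgn -1
4πI² = N·(3j₀)²·(3jₘ)² = 3/5
I = -1·√(0.6/4π) = -0.21850969

-0.218510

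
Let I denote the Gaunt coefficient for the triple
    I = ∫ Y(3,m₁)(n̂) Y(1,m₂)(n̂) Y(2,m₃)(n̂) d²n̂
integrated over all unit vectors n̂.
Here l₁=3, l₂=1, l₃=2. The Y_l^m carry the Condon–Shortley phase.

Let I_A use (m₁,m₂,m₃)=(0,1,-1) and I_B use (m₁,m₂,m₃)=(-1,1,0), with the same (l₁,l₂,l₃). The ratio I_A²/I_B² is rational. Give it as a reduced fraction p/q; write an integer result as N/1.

Same 3,1,2: normalisation and zero-m 3j drop out of the ratio.
A: Δ: 2! 4! 0! / 7! → 1/105; sum: t=2:+1/12 = 1/12; 3j²(3 1 2; 0 1 -1) = Δ·Π!·Σ² = 1/35  (sign -1)
B: Δ: 2! 4! 0! / 7! → 1/105; sum: t=2:+1/8 = 1/8; 3j²(3 1 2; -1 1 0) = Δ·Π!·Σ² = 2/35  (sign +1)
I_A²/I_B² = (1/35)/(2/35) = 1/2

1/2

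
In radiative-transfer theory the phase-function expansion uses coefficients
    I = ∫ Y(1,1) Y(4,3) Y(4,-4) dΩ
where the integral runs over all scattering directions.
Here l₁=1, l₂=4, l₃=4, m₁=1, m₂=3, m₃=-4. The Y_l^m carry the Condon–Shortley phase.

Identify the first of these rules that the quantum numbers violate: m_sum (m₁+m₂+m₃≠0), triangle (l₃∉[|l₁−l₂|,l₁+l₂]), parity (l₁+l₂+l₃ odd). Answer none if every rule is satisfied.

parity

Σmᵢ = 0  ✓
l₃∈[|l₁−l₂|,l₁+l₂]=[3,5], have l₃=4  ✓
Σlᵢ = 9 ⇒ odd  ✗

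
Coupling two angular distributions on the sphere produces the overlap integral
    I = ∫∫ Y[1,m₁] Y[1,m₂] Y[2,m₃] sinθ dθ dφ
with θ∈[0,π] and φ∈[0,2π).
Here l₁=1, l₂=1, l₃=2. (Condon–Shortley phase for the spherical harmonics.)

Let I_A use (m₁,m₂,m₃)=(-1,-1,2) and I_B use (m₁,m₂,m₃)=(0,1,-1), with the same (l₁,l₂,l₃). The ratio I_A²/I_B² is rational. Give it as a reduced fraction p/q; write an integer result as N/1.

2/1

Shared (l₁,l₂,l₃)=(1,1,2): N and (l;000)² cancel in I_A²/I_B².
A: Δ = 0!·2!·2!/5! = 1/30; Racah Σ t=0..0: t=0:+1/4 = 1/4; ⇒ 3j(1 1 2; -1 -1 2)² = 1/5, sgn +1
B: Δ = 0!·2!·2!/5! = 1/30; Racah Σ t=0..0: t=0:+1/2 = 1/2; ⇒ 3j(1 1 2; 0 1 -1)² = 1/10, sgn -1
I_A²/I_B² = (1/5)/(1/10) = 2/1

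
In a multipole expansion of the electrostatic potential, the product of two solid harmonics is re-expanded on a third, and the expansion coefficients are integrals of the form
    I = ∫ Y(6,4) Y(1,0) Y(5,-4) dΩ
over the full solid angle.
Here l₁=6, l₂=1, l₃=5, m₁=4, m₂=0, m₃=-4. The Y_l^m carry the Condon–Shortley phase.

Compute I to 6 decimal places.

0.182727

Rules hold: Σm=0, L=12 even, 5≤5≤7.
N = 13·3·11 = 429
Δ = 2!·10!·0!/13! = 1/858
Racah Σ t=1..1: t=1:−1/14400 = -1/14400
⇒ 3j(6 1 5; 0 0 0)² = 6/143, sgn +1
Racah Σ t=1..1: t=1:−1/362880 = -1/362880
⇒ 3j(6 1 5; 4 0 -4)² = 10/429, sgn +1
4πI² = N·(3j₀)²·(3jₘ)² = 60/143
I = +1·√(0.41958/4π) = 0.18272698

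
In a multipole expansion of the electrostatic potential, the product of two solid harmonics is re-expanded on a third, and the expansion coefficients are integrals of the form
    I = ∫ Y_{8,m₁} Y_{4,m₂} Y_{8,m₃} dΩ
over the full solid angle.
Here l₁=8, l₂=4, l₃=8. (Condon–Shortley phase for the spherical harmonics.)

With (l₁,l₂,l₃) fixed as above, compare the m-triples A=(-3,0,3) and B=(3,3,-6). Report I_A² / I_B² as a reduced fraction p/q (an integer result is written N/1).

1/234

l's match ⇒ only the (l;m) 3-j factors differ between A and B.
A: triangle coeff Δ(8,4,8) = 1/185175900; Σ_t [0,4]: t=0:+1/22992076800 t=1:−1/261273600 t=2:+1/34836480 t=3:−1/34836480 t=4:+1/348364800 = -1/1094860800; (3j)²=1/16796 [(8 4 8; -3 0 3)], sign=+1
B: triangle coeff Δ(8,4,8) = 1/185175900; Σ_t [3,4]: t=3:−1/1045094400 t=4:+1/5748019200 = -1/1277337600; (3j)²=9/646 [(8 4 8; 3 3 -6)], sign=-1
I_A²/I_B² = (1/16796)/(9/646) = 1/234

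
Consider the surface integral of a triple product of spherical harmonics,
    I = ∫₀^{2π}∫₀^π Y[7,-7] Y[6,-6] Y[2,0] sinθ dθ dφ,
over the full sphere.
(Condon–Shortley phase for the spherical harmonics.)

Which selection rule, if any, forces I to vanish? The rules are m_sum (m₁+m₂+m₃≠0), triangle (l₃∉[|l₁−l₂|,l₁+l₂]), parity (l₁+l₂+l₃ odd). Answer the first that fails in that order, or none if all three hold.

m₁+m₂+m₃ = -7 − 6 + 0 = -13  ✗
triangle: |7−6|=1 ≤ l₃=2 ≤ 7+6=13
parity: l₁+l₂+l₃ = 15 is odd

m_sum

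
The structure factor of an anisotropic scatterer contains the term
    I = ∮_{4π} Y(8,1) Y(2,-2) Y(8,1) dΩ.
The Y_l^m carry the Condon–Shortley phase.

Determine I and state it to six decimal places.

0.195170

Checks pass: Σm=0; 18 even; l₃=8∈[6,10].
(2·8+1)(2·2+1)(2·8+1) = 1445
Δ: 2! 14! 2! / 19! → 1/348840
sum: t=0:+1/116121600 t=1:−1/25401600 t=2:+1/116121600 = -1/45158400
3j²(8 2 8; 0 0 0) = Δ·Π!·Σ² = 24/1615  (sign -1)
sum: t=0:+1/101606400 = 1/101606400
3j²(8 2 8; 1 -2 1) = Δ·Π!·Σ² = 36/1615  (sign -1)
combine: 4πI² = 1445·24/1615·36/1615 = 864/1805
take √, sign +1: I = 0.19517012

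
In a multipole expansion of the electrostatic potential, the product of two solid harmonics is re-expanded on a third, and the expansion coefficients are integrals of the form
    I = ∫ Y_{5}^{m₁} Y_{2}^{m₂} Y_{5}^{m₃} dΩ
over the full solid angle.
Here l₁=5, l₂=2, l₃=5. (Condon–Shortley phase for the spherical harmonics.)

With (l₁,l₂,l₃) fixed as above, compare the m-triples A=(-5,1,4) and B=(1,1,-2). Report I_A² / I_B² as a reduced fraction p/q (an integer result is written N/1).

45/14

Shared (l₁,l₂,l₃)=(5,2,5): N and (l;000)² cancel in I_A²/I_B².
A: Δ = 2!·8!·2!/13! = 1/38610; Racah Σ t=2..2: t=2:+1/80640 = 1/80640; ⇒ 3j(5 2 5; -5 1 4)² = 9/286, sgn -1
B: Δ = 2!·8!·2!/13! = 1/38610; Racah Σ t=1..2: t=1:−1/1440 t=2:+1/2880 = -1/2880; ⇒ 3j(5 2 5; 1 1 -2)² = 7/715, sgn +1
I_A²/I_B² = (9/286)/(7/715) = 45/14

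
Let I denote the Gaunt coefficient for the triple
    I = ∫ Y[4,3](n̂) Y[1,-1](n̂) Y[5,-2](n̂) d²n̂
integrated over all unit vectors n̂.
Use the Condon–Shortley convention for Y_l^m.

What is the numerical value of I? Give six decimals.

m-sum 0 ✓  L=10 even ✓  3≤5≤5 ✓
Π(2lᵢ+1) = 9×3×11 = 297
triangle coeff Δ(4,1,5) = 1/495
Σ_t [0,0]: t=0:+1/576 = 1/576
(3j)²=5/99 [(4 1 5; 0 0 0)], sign=-1
Σ_t [0,0]: t=0:+1/10080 = 1/10080
(3j)²=1/165 [(4 1 5; 3 -1 -2)], sign=-1
⇒ 4πI² = 1/11
I = (+1)√(1/11/(4π)) = 0.08505478

0.085055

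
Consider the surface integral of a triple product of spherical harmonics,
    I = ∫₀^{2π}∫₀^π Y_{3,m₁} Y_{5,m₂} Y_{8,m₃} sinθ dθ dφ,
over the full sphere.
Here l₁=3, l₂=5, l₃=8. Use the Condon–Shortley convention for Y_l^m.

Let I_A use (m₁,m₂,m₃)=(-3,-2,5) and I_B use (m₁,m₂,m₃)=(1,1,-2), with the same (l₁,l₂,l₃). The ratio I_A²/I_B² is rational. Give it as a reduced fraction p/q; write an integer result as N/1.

286/525

l's match ⇒ only the (l;m) 3-j factors differ between A and B.
A: triangle coeff Δ(3,5,8) = 1/136136; Σ_t [0,0]: t=0:+1/21772800 = 1/21772800; (3j)²=3/238 [(3 5 8; -3 -2 5)], sign=-1
B: triangle coeff Δ(3,5,8) = 1/136136; Σ_t [0,0]: t=0:+1/829440 = 1/829440; (3j)²=225/9724 [(3 5 8; 1 1 -2)], sign=+1
I_A²/I_B² = (3/238)/(225/9724) = 286/525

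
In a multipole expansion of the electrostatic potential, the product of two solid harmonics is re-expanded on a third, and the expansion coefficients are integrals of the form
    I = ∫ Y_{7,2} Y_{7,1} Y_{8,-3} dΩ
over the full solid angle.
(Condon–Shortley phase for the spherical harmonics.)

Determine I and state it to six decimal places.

Checks pass: Σm=0; 22 even; l₃=8∈[0,14].
(2·7+1)(2·7+1)(2·8+1) = 3825
Δ: 6! 8! 8! / 23! → 1/22086194130
sum: t=0:+1/18289152000 t=1:−1/248832000 t=2:+1/24883200 t=3:−1/11943936 t=4:+1/24883200 t=5:−1/248832000 t=6:+1/18289152000 = -11/975421440
3j²(7 7 8; 0 0 0) = Δ·Π!·Σ² = 1750/289731  (sign -1)
sum: t=0:+1/20901888000 t=1:−1/348364800 t=2:+1/49766400 t=3:−1/37324800 t=4:+1/139345920 t=5:−1/3483648000 = -11/4180377600
3j²(7 7 8; 2 1 -3) = Δ·Π!·Σ² = 550/289731  (sign +1)
combine: 4πI² = 3825·1750/289731·550/289731 = 24062500/548653937
take √, sign -1: I = -0.05907670

-0.059077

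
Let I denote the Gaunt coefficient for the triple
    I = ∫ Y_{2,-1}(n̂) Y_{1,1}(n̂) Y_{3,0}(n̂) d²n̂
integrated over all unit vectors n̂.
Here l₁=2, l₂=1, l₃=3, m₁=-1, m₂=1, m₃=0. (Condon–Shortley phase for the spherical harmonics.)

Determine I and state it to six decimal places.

Checks pass: Σm=0; 6 even; l₃=3∈[1,3].
(2·2+1)(2·1+1)(2·3+1) = 105
Δ: 0! 4! 2! / 7! → 1/105
sum: t=0:+1/4 = 1/4
3j²(2 1 3; 0 0 0) = Δ·Π!·Σ² = 3/35  (sign -1)
sum: t=0:+1/12 = 1/12
3j²(2 1 3; -1 1 0) = Δ·Π!·Σ² = 1/35  (sign -1)
combine: 4πI² = 105·3/35·1/35 = 9/35
take √, sign +1: I = 0.14304817

0.143048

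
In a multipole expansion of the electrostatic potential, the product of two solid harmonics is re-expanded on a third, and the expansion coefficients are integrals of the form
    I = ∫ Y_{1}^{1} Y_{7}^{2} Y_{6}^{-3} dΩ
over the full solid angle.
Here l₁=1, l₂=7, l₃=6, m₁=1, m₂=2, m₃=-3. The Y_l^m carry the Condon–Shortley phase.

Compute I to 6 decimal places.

0.110647

Rules hold: Σm=0, L=14 even, 6≤6≤8.
N = 3·15·13 = 585
Δ = 2!·0!·12!/15! = 1/1365
Racah Σ t=1..1: t=1:−1/518400 = -1/518400
⇒ 3j(1 7 6; 0 0 0)² = 7/195, sgn -1
Racah Σ t=0..0: t=0:+1/4354560 = 1/4354560
⇒ 3j(1 7 6; 1 2 -3)² = 2/273, sgn -1
4πI² = N·(3j₀)²·(3jₘ)² = 2/13
I = +1·√(0.153846/4π) = 0.11064668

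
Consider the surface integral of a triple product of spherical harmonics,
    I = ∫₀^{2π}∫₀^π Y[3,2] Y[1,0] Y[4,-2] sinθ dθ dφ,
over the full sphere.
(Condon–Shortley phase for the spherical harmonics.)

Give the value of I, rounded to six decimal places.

Rules hold: Σm=0, L=8 even, 2≤4≤4.
N = 7·3·9 = 189
Δ = 0!·6!·2!/9! = 1/252
Racah Σ t=0..0: t=0:+1/36 = 1/36
⇒ 3j(3 1 4; 0 0 0)² = 4/63, sgn +1
Racah Σ t=0..0: t=0:+1/120 = 1/120
⇒ 3j(3 1 4; 2 0 -2)² = 1/21, sgn +1
4πI² = N·(3j₀)²·(3jₘ)² = 4/7
I = +1·√(0.571429/4π) = 0.21324362

0.213244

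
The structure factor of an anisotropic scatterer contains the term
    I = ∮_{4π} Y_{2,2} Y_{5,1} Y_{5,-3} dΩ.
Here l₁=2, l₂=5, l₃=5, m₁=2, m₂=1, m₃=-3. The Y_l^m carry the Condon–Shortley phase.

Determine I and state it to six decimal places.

0.171169

Rules hold: Σm=0, L=12 even, 3≤5≤7.
N = 5·11·11 = 605
Δ = 2!·2!·8!/13! = 1/38610
Racah Σ t=0..2: t=0:+1/2880 t=1:−1/576 t=2:+1/2880 = -1/960
⇒ 3j(2 5 5; 0 0 0)² = 10/429, sgn +1
Racah Σ t=0..0: t=0:+1/5760 = 1/5760
⇒ 3j(2 5 5; 2 1 -3)² = 56/2145, sgn +1
4πI² = N·(3j₀)²·(3jₘ)² = 560/1521
I = +1·√(0.368179/4π) = 0.17116875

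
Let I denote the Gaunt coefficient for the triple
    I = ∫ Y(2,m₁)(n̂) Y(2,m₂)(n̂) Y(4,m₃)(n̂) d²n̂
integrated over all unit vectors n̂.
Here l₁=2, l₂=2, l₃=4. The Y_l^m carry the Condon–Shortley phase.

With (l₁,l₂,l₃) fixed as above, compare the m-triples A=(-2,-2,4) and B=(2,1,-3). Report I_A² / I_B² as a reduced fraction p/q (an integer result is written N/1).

Shared (l₁,l₂,l₃)=(2,2,4): N and (l;000)² cancel in I_A²/I_B².
A: Δ = 0!·4!·4!/9! = 1/630; Racah Σ t=0..0: t=0:+1/576 = 1/576; ⇒ 3j(2 2 4; -2 -2 4)² = 1/9, sgn +1
B: Δ = 0!·4!·4!/9! = 1/630; Racah Σ t=0..0: t=0:+1/144 = 1/144; ⇒ 3j(2 2 4; 2 1 -3)² = 1/18, sgn -1
I_A²/I_B² = (1/9)/(1/18) = 2/1

2/1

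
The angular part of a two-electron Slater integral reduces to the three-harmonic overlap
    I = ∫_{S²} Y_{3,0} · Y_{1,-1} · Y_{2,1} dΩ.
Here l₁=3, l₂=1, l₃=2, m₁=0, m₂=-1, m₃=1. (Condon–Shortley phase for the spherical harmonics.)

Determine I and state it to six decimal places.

0.143048

m-sum 0 ✓  L=6 even ✓  2≤2≤4 ✓
Π(2lᵢ+1) = 7×3×5 = 105
triangle coeff Δ(3,1,2) = 1/105
Σ_t [1,1]: t=1:−1/4 = -1/4
(3j)²=3/35 [(3 1 2; 0 0 0)], sign=-1
Σ_t [0,0]: t=0:+1/12 = 1/12
(3j)²=1/35 [(3 1 2; 0 -1 1)], sign=-1
⇒ 4πI² = 9/35
I = (+1)√(9/35/(4π)) = 0.14304817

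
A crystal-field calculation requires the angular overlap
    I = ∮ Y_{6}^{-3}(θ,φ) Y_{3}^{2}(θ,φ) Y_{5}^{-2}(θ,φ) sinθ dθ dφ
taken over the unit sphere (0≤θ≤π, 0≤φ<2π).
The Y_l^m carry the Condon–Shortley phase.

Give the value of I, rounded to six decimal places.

0.000000

m-sum = -3 + 2 − 2 = -3 ≠ 0 ⇒ I = 0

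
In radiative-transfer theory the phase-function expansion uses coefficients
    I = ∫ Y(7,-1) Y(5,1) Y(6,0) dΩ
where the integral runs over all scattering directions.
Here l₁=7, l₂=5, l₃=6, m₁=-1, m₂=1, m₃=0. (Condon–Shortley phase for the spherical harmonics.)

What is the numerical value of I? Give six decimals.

Checks pass: Σm=0; 18 even; l₃=6∈[2,12].
(2·7+1)(2·5+1)(2·6+1) = 2145
Δ: 6! 8! 4! / 19! → 1/174594420
sum: t=1:−1/4147200 t=2:+1/207360 t=3:−1/82944 t=4:+1/207360 t=5:−1/4147200 = -1/345600
3j²(7 5 6; 0 0 0) = Δ·Π!·Σ² = 420/46189  (sign -1)
sum: t=2:+1/1658880 t=3:−1/155520 t=4:+1/110592 t=5:−1/518400 t=6:+1/24883200 = 11/8294400
3j²(7 5 6; -1 1 0) = Δ·Π!·Σ² = 11/4199  (sign +1)
combine: 4πI² = 2145·420/46189·11/4199 = 69300/1356277
take √, sign -1: I = -0.06376575

-0.063766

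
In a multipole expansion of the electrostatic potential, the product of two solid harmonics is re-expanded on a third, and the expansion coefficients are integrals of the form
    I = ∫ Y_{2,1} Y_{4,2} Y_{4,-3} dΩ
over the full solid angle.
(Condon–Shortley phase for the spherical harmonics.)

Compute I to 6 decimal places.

Checks pass: Σm=0; 10 even; l₃=4∈[2,6].
(2·2+1)(2·4+1)(2·4+1) = 405
Δ: 2! 2! 6! / 11! → 1/13860
sum: t=0:+1/192 t=1:−1/36 t=2:+1/192 = -5/288
3j²(2 4 4; 0 0 0) = Δ·Π!·Σ² = 20/693  (sign -1)
sum: t=0:+1/1440 t=1:−1/240 = -1/288
3j²(2 4 4; 1 2 -3) = Δ·Π!·Σ² = 5/132  (sign +1)
combine: 4πI² = 405·20/693·5/132 = 375/847
take √, sign -1: I = -0.18770204

-0.187702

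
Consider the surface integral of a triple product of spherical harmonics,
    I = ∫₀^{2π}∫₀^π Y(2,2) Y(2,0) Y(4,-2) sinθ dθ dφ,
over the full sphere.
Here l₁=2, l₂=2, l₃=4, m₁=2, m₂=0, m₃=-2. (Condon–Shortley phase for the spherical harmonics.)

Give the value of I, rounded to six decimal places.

Checks pass: Σm=0; 8 even; l₃=4∈[0,4].
(2·2+1)(2·2+1)(2·4+1) = 225
Δ: 0! 4! 4! / 9! → 1/630
sum: t=0:+1/16 = 1/16
3j²(2 2 4; 0 0 0) = Δ·Π!·Σ² = 2/35  (sign +1)
sum: t=0:+1/96 = 1/96
3j²(2 2 4; 2 0 -2) = Δ·Π!·Σ² = 1/42  (sign +1)
combine: 4πI² = 225·2/35·1/42 = 15/49
take √, sign +1: I = 0.15607835

0.156078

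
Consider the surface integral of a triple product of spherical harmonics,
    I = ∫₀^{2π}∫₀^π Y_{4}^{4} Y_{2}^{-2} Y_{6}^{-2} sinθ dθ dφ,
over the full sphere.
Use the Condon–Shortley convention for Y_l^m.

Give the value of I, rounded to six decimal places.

Rules hold: Σm=0, L=12 even, 2≤6≤6.
N = 9·5·13 = 585
Δ = 0!·8!·4!/13! = 1/6435
Racah Σ t=0..0: t=0:+1/2304 = 1/2304
⇒ 3j(4 2 6; 0 0 0)² = 5/143, sgn +1
Racah Σ t=0..0: t=0:+1/967680 = 1/967680
⇒ 3j(4 2 6; 4 -2 -2)² = 1/6435, sgn +1
4πI² = N·(3j₀)²·(3jₘ)² = 5/1573
I = +1·√(0.00317864/4π) = 0.01590434

0.015904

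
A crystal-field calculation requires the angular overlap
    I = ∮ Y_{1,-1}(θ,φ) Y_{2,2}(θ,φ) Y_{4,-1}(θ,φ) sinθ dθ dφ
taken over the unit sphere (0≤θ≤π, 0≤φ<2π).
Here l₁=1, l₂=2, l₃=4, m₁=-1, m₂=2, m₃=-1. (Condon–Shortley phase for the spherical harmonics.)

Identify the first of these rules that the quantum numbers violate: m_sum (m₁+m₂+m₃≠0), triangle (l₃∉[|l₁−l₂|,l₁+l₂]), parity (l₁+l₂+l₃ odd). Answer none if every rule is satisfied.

Σmᵢ = 0  ✓
l₃∈[|l₁−l₂|,l₁+l₂]=[1,3], have l₃=4  ✗
Σlᵢ = 7 ⇒ odd

triangle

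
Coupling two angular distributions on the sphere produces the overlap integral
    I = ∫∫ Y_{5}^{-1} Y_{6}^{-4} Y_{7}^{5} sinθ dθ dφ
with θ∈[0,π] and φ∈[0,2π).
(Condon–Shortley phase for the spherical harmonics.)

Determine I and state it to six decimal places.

Rules hold: Σm=0, L=18 even, 1≤7≤11.
N = 11·13·15 = 2145
Δ = 4!·6!·8!/19! = 1/174594420
Racah Σ t=0..4: t=0:+1/4147200 t=1:−1/207360 t=2:+1/82944 t=3:−1/207360 t=4:+1/4147200 = 1/345600
⇒ 3j(5 6 7; 0 0 0)² = 420/46189, sgn -1
Racah Σ t=0..2: t=0:+1/24883200 t=1:−1/3628800 t=2:+1/7741440 = -37/348364800
⇒ 3j(5 6 7; -1 -4 5)² = 1369/176358, sgn -1
4πI² = N·(3j₀)²·(3jₘ)² = 205350/1356277
I = +1·√(0.151407/4π) = 0.10976610

0.109766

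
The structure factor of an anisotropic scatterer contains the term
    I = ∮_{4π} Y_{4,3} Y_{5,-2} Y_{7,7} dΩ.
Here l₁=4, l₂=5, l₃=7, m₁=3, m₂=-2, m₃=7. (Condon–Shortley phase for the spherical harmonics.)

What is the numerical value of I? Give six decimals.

0.000000

m-sum = 3 − 2 + 7 = 8 ≠ 0 ⇒ I = 0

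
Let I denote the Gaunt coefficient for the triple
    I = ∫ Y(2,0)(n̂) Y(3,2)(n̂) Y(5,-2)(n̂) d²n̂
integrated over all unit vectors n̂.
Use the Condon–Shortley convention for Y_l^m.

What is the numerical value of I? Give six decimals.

0.190188

Rules hold: Σm=0, L=10 even, 1≤5≤5.
N = 5·7·11 = 385
Δ = 0!·4!·6!/11! = 1/2310
Racah Σ t=0..0: t=0:+1/144 = 1/144
⇒ 3j(2 3 5; 0 0 0)² = 10/231, sgn -1
Racah Σ t=0..0: t=0:+1/480 = 1/480
⇒ 3j(2 3 5; 0 2 -2)² = 3/110, sgn -1
4πI² = N·(3j₀)²·(3jₘ)² = 5/11
I = +1·√(0.454545/4π) = 0.19018827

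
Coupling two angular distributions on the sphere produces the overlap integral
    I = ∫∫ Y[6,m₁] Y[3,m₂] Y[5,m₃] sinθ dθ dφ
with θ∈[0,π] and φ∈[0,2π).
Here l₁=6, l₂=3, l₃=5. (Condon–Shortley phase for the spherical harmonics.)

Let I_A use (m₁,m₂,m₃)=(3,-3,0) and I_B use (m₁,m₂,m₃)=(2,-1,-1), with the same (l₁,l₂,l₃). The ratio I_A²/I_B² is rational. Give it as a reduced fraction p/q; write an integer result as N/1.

Shared (l₁,l₂,l₃)=(6,3,5): N and (l;000)² cancel in I_A²/I_B².
A: Δ = 4!·8!·2!/15! = 1/675675; Racah Σ t=0..0: t=0:+1/34560 = 1/34560; ⇒ 3j(6 3 5; 3 -3 0)² = 4/143, sgn -1
B: Δ = 4!·8!·2!/15! = 1/675675; Racah Σ t=0..2: t=0:+1/27648 t=1:−1/4320 t=2:+1/11520 = -1/9216; ⇒ 3j(6 3 5; 2 -1 -1)² = 2/143, sgn -1
I_A²/I_B² = (4/143)/(2/143) = 2/1

2/1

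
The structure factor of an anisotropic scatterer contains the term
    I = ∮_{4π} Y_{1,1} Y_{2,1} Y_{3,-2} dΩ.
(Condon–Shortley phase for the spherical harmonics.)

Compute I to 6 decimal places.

0.261169

Checks pass: Σm=0; 6 even; l₃=3∈[1,3].
(2·1+1)(2·2+1)(2·3+1) = 105
Δ: 0! 2! 4! / 7! → 1/105
sum: t=0:+1/4 = 1/4
3j²(1 2 3; 0 0 0) = Δ·Π!·Σ² = 3/35  (sign -1)
sum: t=0:+1/12 = 1/12
3j²(1 2 3; 1 1 -2) = Δ·Π!·Σ² = 2/21  (sign -1)
combine: 4πI² = 105·3/35·2/21 = 6/7
take √, sign +1: I = 0.26116903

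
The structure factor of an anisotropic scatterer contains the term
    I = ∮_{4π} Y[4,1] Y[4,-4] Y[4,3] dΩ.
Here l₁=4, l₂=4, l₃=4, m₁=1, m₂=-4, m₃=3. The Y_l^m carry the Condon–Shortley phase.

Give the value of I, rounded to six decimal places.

-0.168431

m-sum 0 ✓  L=12 even ✓  0≤4≤8 ✓
Π(2lᵢ+1) = 9×9×9 = 729
triangle coeff Δ(4,4,4) = 1/450450
Σ_t [0,4]: t=0:+1/13824 t=1:−1/216 t=2:+1/64 t=3:−1/216 t=4:+1/13824 = 5/768
(3j)²=18/1001 [(4 4 4; 0 0 0)], sign=+1
Σ_t [0,0]: t=0:+1/3456 = 1/3456
(3j)²=35/1287 [(4 4 4; 1 -4 3)], sign=-1
⇒ 4πI² = 7290/20449
I = (-1)√(7290/20449/(4π)) = -0.16843130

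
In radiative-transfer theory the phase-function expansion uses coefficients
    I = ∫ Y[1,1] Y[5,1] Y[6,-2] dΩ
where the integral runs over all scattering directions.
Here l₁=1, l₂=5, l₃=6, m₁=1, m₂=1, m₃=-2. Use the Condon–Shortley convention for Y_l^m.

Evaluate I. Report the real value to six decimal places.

m-sum 0 ✓  L=12 even ✓  4≤6≤6 ✓
Π(2lᵢ+1) = 3×11×13 = 429
triangle coeff Δ(1,5,6) = 1/858
Σ_t [0,0]: t=0:+1/14400 = 1/14400
(3j)²=6/143 [(1 5 6; 0 0 0)], sign=+1
Σ_t [0,0]: t=0:+1/34560 = 1/34560
(3j)²=14/429 [(1 5 6; 1 1 -2)], sign=+1
⇒ 4πI² = 84/143
I = (+1)√(84/143/(4π)) = 0.21620548

0.216205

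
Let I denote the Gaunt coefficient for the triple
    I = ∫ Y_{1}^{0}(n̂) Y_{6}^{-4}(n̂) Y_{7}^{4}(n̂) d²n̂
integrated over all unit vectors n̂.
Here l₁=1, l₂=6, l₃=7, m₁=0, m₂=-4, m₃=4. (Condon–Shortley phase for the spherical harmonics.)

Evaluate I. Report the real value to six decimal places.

0.201000

Checks pass: Σm=0; 14 even; l₃=7∈[5,7].
(2·1+1)(2·6+1)(2·7+1) = 585
Δ: 0! 2! 12! / 15! → 1/1365
sum: t=0:+1/518400 = 1/518400
3j²(1 6 7; 0 0 0) = Δ·Π!·Σ² = 7/195  (sign -1)
sum: t=0:+1/7257600 = 1/7257600
3j²(1 6 7; 0 -4 4) = Δ·Π!·Σ² = 11/455  (sign -1)
combine: 4πI² = 585·7/195·11/455 = 33/65
take √, sign +1: I = 0.20099968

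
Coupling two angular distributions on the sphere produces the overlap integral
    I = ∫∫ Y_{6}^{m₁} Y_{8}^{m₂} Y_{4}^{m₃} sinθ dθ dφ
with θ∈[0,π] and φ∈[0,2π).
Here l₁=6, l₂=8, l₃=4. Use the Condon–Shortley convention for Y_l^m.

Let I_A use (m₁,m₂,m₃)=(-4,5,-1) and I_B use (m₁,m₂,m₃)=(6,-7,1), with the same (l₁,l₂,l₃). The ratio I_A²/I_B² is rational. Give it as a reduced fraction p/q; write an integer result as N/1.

Same 6,8,4: normalisation and zero-m 3j drop out of the ratio.
A: Δ: 10! 2! 6! / 19! → 1/23279256; sum: t=8:+1/19353600 t=9:−1/17418240 t=10:+1/261273600 = -1/522547200; 3j²(6 8 4; -4 5 -1) = Δ·Π!·Σ² = 5/162792  (sign +1)
B: Δ: 10! 2! 6! / 19! → 1/23279256; sum: t=0:+1/870912000 = 1/870912000; 3j²(6 8 4; 6 -7 1) = Δ·Π!·Σ² = 33/1292  (sign -1)
I_A²/I_B² = (5/162792)/(33/1292) = 5/4158

5/4158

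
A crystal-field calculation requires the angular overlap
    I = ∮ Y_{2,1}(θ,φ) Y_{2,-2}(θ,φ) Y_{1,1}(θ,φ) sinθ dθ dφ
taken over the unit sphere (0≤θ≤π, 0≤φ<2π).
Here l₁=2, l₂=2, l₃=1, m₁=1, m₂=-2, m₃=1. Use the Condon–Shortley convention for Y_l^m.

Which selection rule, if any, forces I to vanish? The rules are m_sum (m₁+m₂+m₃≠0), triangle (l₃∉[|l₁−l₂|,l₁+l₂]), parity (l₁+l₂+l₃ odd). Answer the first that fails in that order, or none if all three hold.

parity

m₁+m₂+m₃ = 1 − 2 + 1 = 0  ✓
triangle: |2−2|=0 ≤ l₃=1 ≤ 2+2=4  ✓
parity: l₁+l₂+l₃ = 5 is odd  ✗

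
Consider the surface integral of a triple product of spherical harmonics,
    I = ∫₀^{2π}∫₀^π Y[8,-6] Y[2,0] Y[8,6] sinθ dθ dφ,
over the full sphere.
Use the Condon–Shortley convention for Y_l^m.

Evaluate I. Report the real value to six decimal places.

m-sum 0 ✓  L=18 even ✓  6≤8≤10 ✓
Π(2lᵢ+1) = 17×5×17 = 1445
triangle coeff Δ(8,2,8) = 1/348840
Σ_t [0,2]: t=0:+1/116121600 t=1:−1/25401600 t=2:+1/116121600 = -1/45158400
(3j)²=24/1615 [(8 2 8; 0 0 0)], sign=-1
Σ_t [0,2]: t=0:+1/348713164800 t=1:−1/6227020800 t=2:+1/3832012800 = 1/9686476800
(3j)²=6/1615 [(8 2 8; -6 0 6)], sign=+1
⇒ 4πI² = 144/1805
I = (-1)√(144/1805/(4π)) = -0.07967787

-0.079678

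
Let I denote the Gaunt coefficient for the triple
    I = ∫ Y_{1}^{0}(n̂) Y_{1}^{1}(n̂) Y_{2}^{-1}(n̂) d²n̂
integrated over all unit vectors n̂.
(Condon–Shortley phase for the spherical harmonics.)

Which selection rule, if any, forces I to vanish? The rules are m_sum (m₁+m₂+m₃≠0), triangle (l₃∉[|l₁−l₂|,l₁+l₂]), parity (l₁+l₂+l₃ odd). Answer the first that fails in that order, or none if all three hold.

m₁+m₂+m₃ = 0 + 1 − 1 = 0  ✓
triangle: |1−1|=0 ≤ l₃=2 ≤ 1+1=2  ✓
parity: l₁+l₂+l₃ = 4 is even  ✓

none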